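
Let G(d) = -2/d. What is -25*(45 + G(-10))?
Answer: -1130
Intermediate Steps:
-25*(45 + G(-10)) = -25*(45 - 2/(-10)) = -25*(45 - 2*(-1/10)) = -25*(45 + 1/5) = -25*226/5 = -1130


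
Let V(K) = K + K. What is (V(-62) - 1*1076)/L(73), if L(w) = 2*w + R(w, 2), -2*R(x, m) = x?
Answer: -800/73 ≈ -10.959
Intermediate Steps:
R(x, m) = -x/2
V(K) = 2*K
L(w) = 3*w/2 (L(w) = 2*w - w/2 = 3*w/2)
(V(-62) - 1*1076)/L(73) = (2*(-62) - 1*1076)/(((3/2)*73)) = (-124 - 1076)/(219/2) = -1200*2/219 = -800/73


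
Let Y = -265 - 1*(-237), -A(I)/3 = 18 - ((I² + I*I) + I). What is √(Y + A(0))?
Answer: I*√82 ≈ 9.0554*I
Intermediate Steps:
A(I) = -54 + 3*I + 6*I² (A(I) = -3*(18 - ((I² + I*I) + I)) = -3*(18 - ((I² + I²) + I)) = -3*(18 - (2*I² + I)) = -3*(18 - (I + 2*I²)) = -3*(18 + (-I - 2*I²)) = -3*(18 - I - 2*I²) = -54 + 3*I + 6*I²)
Y = -28 (Y = -265 + 237 = -28)
√(Y + A(0)) = √(-28 + (-54 + 3*0 + 6*0²)) = √(-28 + (-54 + 0 + 6*0)) = √(-28 + (-54 + 0 + 0)) = √(-28 - 54) = √(-82) = I*√82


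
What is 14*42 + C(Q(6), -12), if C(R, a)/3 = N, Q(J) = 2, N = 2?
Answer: 594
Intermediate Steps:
C(R, a) = 6 (C(R, a) = 3*2 = 6)
14*42 + C(Q(6), -12) = 14*42 + 6 = 588 + 6 = 594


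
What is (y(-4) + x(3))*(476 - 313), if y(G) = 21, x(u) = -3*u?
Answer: 1956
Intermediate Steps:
(y(-4) + x(3))*(476 - 313) = (21 - 3*3)*(476 - 313) = (21 - 9)*163 = 12*163 = 1956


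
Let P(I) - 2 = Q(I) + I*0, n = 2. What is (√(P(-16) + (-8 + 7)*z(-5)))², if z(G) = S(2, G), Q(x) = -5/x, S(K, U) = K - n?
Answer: 37/16 ≈ 2.3125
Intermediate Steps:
S(K, U) = -2 + K (S(K, U) = K - 1*2 = K - 2 = -2 + K)
z(G) = 0 (z(G) = -2 + 2 = 0)
P(I) = 2 - 5/I (P(I) = 2 + (-5/I + I*0) = 2 + (-5/I + 0) = 2 - 5/I)
(√(P(-16) + (-8 + 7)*z(-5)))² = (√((2 - 5/(-16)) + (-8 + 7)*0))² = (√((2 - 5*(-1/16)) - 1*0))² = (√((2 + 5/16) + 0))² = (√(37/16 + 0))² = (√(37/16))² = (√37/4)² = 37/16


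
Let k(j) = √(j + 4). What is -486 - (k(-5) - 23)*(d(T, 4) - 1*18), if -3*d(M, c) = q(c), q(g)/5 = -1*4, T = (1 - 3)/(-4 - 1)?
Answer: -2240/3 + 34*I/3 ≈ -746.67 + 11.333*I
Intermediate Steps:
k(j) = √(4 + j)
T = ⅖ (T = -2/(-5) = -2*(-⅕) = ⅖ ≈ 0.40000)
q(g) = -20 (q(g) = 5*(-1*4) = 5*(-4) = -20)
d(M, c) = 20/3 (d(M, c) = -⅓*(-20) = 20/3)
-486 - (k(-5) - 23)*(d(T, 4) - 1*18) = -486 - (√(4 - 5) - 23)*(20/3 - 1*18) = -486 - (√(-1) - 23)*(20/3 - 18) = -486 - (I - 23)*(-34)/3 = -486 - (-23 + I)*(-34)/3 = -486 - (782/3 - 34*I/3) = -486 + (-782/3 + 34*I/3) = -2240/3 + 34*I/3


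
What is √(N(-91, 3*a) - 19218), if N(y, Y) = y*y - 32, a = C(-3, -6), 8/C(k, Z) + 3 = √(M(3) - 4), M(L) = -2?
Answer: I*√10969 ≈ 104.73*I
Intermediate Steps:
C(k, Z) = 8/(-3 + I*√6) (C(k, Z) = 8/(-3 + √(-2 - 4)) = 8/(-3 + √(-6)) = 8/(-3 + I*√6))
a = -8/5 - 8*I*√6/15 ≈ -1.6 - 1.3064*I
N(y, Y) = -32 + y² (N(y, Y) = y² - 32 = -32 + y²)
√(N(-91, 3*a) - 19218) = √((-32 + (-91)²) - 19218) = √((-32 + 8281) - 19218) = √(8249 - 19218) = √(-10969) = I*√10969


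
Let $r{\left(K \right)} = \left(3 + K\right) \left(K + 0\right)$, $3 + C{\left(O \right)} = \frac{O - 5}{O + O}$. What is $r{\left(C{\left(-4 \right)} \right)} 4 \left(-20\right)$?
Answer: $\frac{675}{4} \approx 168.75$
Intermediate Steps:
$C{\left(O \right)} = -3 + \frac{-5 + O}{2 O}$ ($C{\left(O \right)} = -3 + \frac{O - 5}{O + O} = -3 + \frac{-5 + O}{2 O}$)
$r{\left(K \right)} = K \left(3 + K\right)$ ($r{\left(K \right)} = \left(3 + K\right) K = K \left(3 + K\right)$)
$r{\left(C{\left(-4 \right)} \right)} 4 \left(-20\right) = \frac{5 \left(-1 - -4\right)}{2 \left(-4\right)} \left(3 + \frac{5 \left(-1 - -4\right)}{2 \left(-4\right)}\right) 4 \left(-20\right) = \frac{5}{2} \left(- \frac{1}{4}\right) \left(-1 + 4\right) \left(3 + \frac{5}{2} \left(- \frac{1}{4}\right) \left(-1 + 4\right)\right) 4 \left(-20\right) = \frac{5}{2} \left(- \frac{1}{4}\right) 3 \left(3 + \frac{5}{2} \left(- \frac{1}{4}\right) 3\right) 4 \left(-20\right) = - \frac{15 \left(3 - \frac{15}{8}\right)}{8} \cdot 4 \left(-20\right) = \left(- \frac{15}{8}\right) \frac{9}{8} \cdot 4 \left(-20\right) = \left(- \frac{135}{64}\right) 4 \left(-20\right) = \left(- \frac{135}{16}\right) \left(-20\right) = \frac{675}{4}$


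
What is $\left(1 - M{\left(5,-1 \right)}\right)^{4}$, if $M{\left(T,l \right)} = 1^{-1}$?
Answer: $0$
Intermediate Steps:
$M{\left(T,l \right)} = 1$
$\left(1 - M{\left(5,-1 \right)}\right)^{4} = \left(1 - 1\right)^{4} = 0^{4} = 0$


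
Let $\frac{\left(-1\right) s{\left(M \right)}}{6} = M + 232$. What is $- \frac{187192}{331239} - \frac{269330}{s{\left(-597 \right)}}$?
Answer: $- \frac{995806115}{8060149} \approx -123.55$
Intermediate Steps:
$s{\left(M \right)} = -1392 - 6 M$ ($s{\left(M \right)} = - 6 \left(M + 232\right) = - 6 \left(232 + M\right) = -1392 - 6 M$)
$- \frac{187192}{331239} - \frac{269330}{s{\left(-597 \right)}} = - \frac{187192}{331239} - \frac{269330}{-1392 - -3582} = \left(-187192\right) \frac{1}{331239} - \frac{269330}{-1392 + 3582} = - \frac{187192}{331239} - \frac{269330}{2190} = - \frac{187192}{331239} - \frac{26933}{219} = - \frac{995806115}{8060149}$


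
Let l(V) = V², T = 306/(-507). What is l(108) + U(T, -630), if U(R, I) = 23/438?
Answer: 5108855/438 ≈ 11664.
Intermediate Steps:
T = -102/169 (T = 306*(-1/507) = -102/169 ≈ -0.60355)
U(R, I) = 23/438 (U(R, I) = 23*(1/438) = 23/438)
l(108) + U(T, -630) = 108² + 23/438 = 11664 + 23/438 = 5108855/438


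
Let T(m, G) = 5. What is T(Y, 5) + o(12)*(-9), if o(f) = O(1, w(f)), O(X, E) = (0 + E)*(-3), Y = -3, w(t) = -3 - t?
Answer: -400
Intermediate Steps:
O(X, E) = -3*E (O(X, E) = E*(-3) = -3*E)
o(f) = 9 + 3*f (o(f) = -3*(-3 - f) = 9 + 3*f)
T(Y, 5) + o(12)*(-9) = 5 + (9 + 3*12)*(-9) = 5 + (9 + 36)*(-9) = 5 + 45*(-9) = 5 - 405 = -400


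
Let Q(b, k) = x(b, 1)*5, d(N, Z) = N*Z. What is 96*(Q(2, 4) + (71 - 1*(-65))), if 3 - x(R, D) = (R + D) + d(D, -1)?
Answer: 13536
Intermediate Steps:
x(R, D) = 3 - R (x(R, D) = 3 - ((R + D) + D*(-1)) = 3 - ((D + R) - D) = 3 - R)
Q(b, k) = 15 - 5*b (Q(b, k) = (3 - b)*5 = 15 - 5*b)
96*(Q(2, 4) + (71 - 1*(-65))) = 96*((15 - 5*2) + (71 - 1*(-65))) = 96*((15 - 10) + (71 + 65)) = 96*(5 + 136) = 96*141 = 13536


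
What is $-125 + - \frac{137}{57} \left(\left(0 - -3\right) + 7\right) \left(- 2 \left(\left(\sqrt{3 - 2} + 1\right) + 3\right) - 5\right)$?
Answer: $\frac{4475}{19} \approx 235.53$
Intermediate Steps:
$-125 + - \frac{137}{57} \left(\left(0 - -3\right) + 7\right) \left(- 2 \left(\left(\sqrt{3 - 2} + 1\right) + 3\right) - 5\right) = -125 + \left(-137\right) \frac{1}{57} \left(\left(0 + 3\right) + 7\right) \left(- 2 \left(\left(\sqrt{1} + 1\right) + 3\right) - 5\right) = -125 - \frac{137 \left(3 + 7\right) \left(- 2 \left(\left(1 + 1\right) + 3\right) - 5\right)}{57} = -125 - \frac{137 \cdot 10 \left(- 2 \left(2 + 3\right) - 5\right)}{57} = -125 - \frac{137 \cdot 10 \left(\left(-2\right) 5 - 5\right)}{57} = -125 - \frac{137 \cdot 10 \left(-10 - 5\right)}{57} = -125 - \frac{137 \cdot 10 \left(-15\right)}{57} = -125 - - \frac{6850}{19} = -125 + \frac{6850}{19} = \frac{4475}{19}$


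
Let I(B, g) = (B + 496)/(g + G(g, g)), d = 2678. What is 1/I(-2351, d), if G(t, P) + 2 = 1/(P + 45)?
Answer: -7286749/5051165 ≈ -1.4426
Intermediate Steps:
G(t, P) = -2 + 1/(45 + P) (G(t, P) = -2 + 1/(P + 45) = -2 + 1/(45 + P))
I(B, g) = (496 + B)/(g + (-89 - 2*g)/(45 + g)) (I(B, g) = (B + 496)/(g + (-89 - 2*g)/(45 + g)) = (496 + B)/(g + (-89 - 2*g)/(45 + g)))
1/I(-2351, d) = 1/((45 + 2678)*(496 - 2351)/(-89 - 2*2678 + 2678*(45 + 2678))) = 1/(2723*(-1855)/(-89 - 5356 + 2678*2723)) = 1/(2723*(-1855)/(-89 - 5356 + 7292194)) = 1/(2723*(-1855)/7286749) = 1/((1/7286749)*2723*(-1855)) = 1/(-5051165/7286749) = -7286749/5051165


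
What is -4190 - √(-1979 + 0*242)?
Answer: -4190 - I*√1979 ≈ -4190.0 - 44.486*I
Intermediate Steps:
-4190 - √(-1979 + 0*242) = -4190 - √(-1979 + 0) = -4190 - √(-1979) = -4190 - I*√1979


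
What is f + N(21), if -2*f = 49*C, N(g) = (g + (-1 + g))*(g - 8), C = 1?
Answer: 1017/2 ≈ 508.50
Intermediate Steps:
N(g) = (-1 + 2*g)*(-8 + g)
f = -49/2 ≈ -24.500
f + N(21) = -49/2 + (8 - 17*21 + 2*21²) = -49/2 + (8 - 357 + 2*441) = -49/2 + (8 - 357 + 882) = -49/2 + 533 = 1017/2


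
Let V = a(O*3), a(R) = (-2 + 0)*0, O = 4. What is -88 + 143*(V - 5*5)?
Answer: -3663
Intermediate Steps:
a(R) = 0 (a(R) = -2*0 = 0)
V = 0
-88 + 143*(V - 5*5) = -88 + 143*(0 - 5*5) = -88 + 143*(0 - 25) = -88 + 143*(-25) = -88 - 3575 = -3663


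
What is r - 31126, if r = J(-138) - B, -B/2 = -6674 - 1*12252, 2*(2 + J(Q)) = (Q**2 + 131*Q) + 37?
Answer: -136957/2 ≈ -68479.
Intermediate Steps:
J(Q) = 33/2 + Q**2/2 + 131*Q/2 (J(Q) = -2 + ((Q**2 + 131*Q) + 37)/2 = -2 + (37 + Q**2 + 131*Q)/2 = -2 + (37/2 + Q**2/2 + 131*Q/2) = 33/2 + Q**2/2 + 131*Q/2)
B = 37852 (B = -2*(-6674 - 1*12252) = -2*(-6674 - 12252) = -2*(-18926) = 37852)
r = -74705/2 (r = (33/2 + (1/2)*(-138)**2 + (131/2)*(-138)) - 1*37852 = (33/2 + (1/2)*19044 - 9039) - 37852 = (33/2 + 9522 - 9039) - 37852 = 999/2 - 37852 = -74705/2 ≈ -37353.)
r - 31126 = -74705/2 - 31126 = -136957/2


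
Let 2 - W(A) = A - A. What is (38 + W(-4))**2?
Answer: 1600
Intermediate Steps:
W(A) = 2 (W(A) = 2 - (A - A) = 2 - 1*0 = 2 + 0 = 2)
(38 + W(-4))**2 = (38 + 2)**2 = 40**2 = 1600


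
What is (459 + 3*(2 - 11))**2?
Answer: 186624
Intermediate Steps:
(459 + 3*(2 - 11))**2 = (459 + 3*(-9))**2 = (459 - 27)**2 = 432**2 = 186624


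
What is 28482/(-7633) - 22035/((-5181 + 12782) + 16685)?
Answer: -859907007/185375038 ≈ -4.6387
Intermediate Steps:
28482/(-7633) - 22035/((-5181 + 12782) + 16685) = 28482*(-1/7633) - 22035/(7601 + 16685) = -28482/7633 - 22035/24286 = -859907007/185375038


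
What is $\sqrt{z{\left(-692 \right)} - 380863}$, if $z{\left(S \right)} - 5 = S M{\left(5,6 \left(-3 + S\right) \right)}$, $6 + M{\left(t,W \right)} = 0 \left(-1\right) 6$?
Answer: $i \sqrt{376706} \approx 613.76 i$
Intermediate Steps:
$M{\left(t,W \right)} = -6$ ($M{\left(t,W \right)} = -6 + 0 \left(-1\right) 6 = -6 + 0 \cdot 6 = -6 + 0 = -6$)
$z{\left(S \right)} = 5 - 6 S$ ($z{\left(S \right)} = 5 + S \left(-6\right) = 5 - 6 S$)
$\sqrt{z{\left(-692 \right)} - 380863} = \sqrt{\left(5 - -4152\right) - 380863} = \sqrt{\left(5 + 4152\right) - 380863} = \sqrt{4157 - 380863} = \sqrt{-376706} = i \sqrt{376706}$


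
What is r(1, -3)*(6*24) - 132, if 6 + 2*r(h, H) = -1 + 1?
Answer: -564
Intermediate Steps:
r(h, H) = -3 (r(h, H) = -3 + (-1 + 1)/2 = -3 + (½)*0 = -3 + 0 = -3)
r(1, -3)*(6*24) - 132 = -18*24 - 132 = -3*144 - 132 = -432 - 132 = -564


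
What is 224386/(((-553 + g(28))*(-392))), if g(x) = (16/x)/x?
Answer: 112193/108384 ≈ 1.0351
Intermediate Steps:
g(x) = 16/x²
224386/(((-553 + g(28))*(-392))) = 224386/(((-553 + 16/28²)*(-392))) = 224386/(((-553 + 16*(1/784))*(-392))) = 224386/(((-553 + 1/49)*(-392))) = 224386/((-27096/49*(-392))) = 224386/216768 = 224386*(1/216768) = 112193/108384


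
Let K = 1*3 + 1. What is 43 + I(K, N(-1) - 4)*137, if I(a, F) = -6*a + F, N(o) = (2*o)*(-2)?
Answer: -3245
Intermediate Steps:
N(o) = -4*o
K = 4 (K = 3 + 1 = 4)
I(a, F) = F - 6*a
43 + I(K, N(-1) - 4)*137 = 43 + ((-4*(-1) - 4) - 6*4)*137 = 43 + ((4 - 4) - 24)*137 = 43 + (0 - 24)*137 = 43 - 24*137 = 43 - 3288 = -3245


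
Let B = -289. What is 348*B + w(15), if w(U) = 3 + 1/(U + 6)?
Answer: -2111948/21 ≈ -1.0057e+5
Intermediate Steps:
w(U) = 3 + 1/(6 + U)
348*B + w(15) = 348*(-289) + (19 + 3*15)/(6 + 15) = -100572 + (19 + 45)/21 = -100572 + (1/21)*64 = -100572 + 64/21 = -2111948/21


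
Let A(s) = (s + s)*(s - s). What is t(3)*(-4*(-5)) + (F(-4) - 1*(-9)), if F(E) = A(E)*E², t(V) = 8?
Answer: 169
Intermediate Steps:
A(s) = 0 (A(s) = (2*s)*0 = 0)
F(E) = 0 (F(E) = 0*E² = 0)
t(3)*(-4*(-5)) + (F(-4) - 1*(-9)) = 8*(-4*(-5)) + (0 - 1*(-9)) = 8*20 + (0 + 9) = 160 + 9 = 169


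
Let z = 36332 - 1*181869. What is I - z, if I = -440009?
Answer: -294472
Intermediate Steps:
z = -145537 (z = 36332 - 181869 = -145537)
I - z = -440009 - 1*(-145537) = -440009 + 145537 = -294472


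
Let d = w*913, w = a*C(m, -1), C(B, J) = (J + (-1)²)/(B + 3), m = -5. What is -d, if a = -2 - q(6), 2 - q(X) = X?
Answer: 0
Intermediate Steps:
q(X) = 2 - X
a = 2 (a = -2 - (2 - 1*6) = -2 - (2 - 6) = -2 - 1*(-4) = -2 + 4 = 2)
C(B, J) = (1 + J)/(3 + B) (C(B, J) = (J + 1)/(3 + B) = (1 + J)/(3 + B))
w = 0 (w = 2*((1 - 1)/(3 - 5)) = 2*(0/(-2)) = 2*(-½*0) = 2*0 = 0)
d = 0 (d = 0*913 = 0)
-d = -1*0 = 0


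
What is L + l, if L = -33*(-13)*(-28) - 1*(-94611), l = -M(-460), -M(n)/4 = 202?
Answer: 83407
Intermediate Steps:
M(n) = -808 (M(n) = -4*202 = -808)
l = 808 (l = -1*(-808) = 808)
L = 82599 (L = 429*(-28) + 94611 = -12012 + 94611 = 82599)
L + l = 82599 + 808 = 83407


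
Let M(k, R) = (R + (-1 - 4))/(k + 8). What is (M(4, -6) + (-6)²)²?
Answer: 177241/144 ≈ 1230.8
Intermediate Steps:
M(k, R) = (-5 + R)/(8 + k) (M(k, R) = (R - 5)/(8 + k) = (-5 + R)/(8 + k))
(M(4, -6) + (-6)²)² = ((-5 - 6)/(8 + 4) + (-6)²)² = (-11/12 + 36)² = (421/12)² = 177241/144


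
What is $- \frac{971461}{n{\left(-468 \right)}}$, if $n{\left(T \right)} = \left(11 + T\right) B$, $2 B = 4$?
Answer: $\frac{971461}{914} \approx 1062.9$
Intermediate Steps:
$B = 2$ ($B = \frac{1}{2} \cdot 4 = 2$)
$n{\left(T \right)} = 22 + 2 T$ ($n{\left(T \right)} = \left(11 + T\right) 2 = 22 + 2 T$)
$- \frac{971461}{n{\left(-468 \right)}} = - \frac{971461}{22 + 2 \left(-468\right)} = - \frac{971461}{22 - 936} = - \frac{971461}{-914} = \left(-971461\right) \left(- \frac{1}{914}\right) = \frac{971461}{914}$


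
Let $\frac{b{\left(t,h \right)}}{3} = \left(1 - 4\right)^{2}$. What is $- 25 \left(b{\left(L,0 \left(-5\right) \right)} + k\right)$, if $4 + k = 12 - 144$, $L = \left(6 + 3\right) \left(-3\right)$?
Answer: $2725$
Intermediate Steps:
$L = -27$ ($L = 9 \left(-3\right) = -27$)
$b{\left(t,h \right)} = 27$ ($b{\left(t,h \right)} = 3 \left(1 - 4\right)^{2} = 3 \left(-3\right)^{2} = 3 \cdot 9 = 27$)
$k = -136$ ($k = -4 + \left(12 - 144\right) = -4 - 132 = -136$)
$- 25 \left(b{\left(L,0 \left(-5\right) \right)} + k\right) = - 25 \left(27 - 136\right) = \left(-25\right) \left(-109\right) = 2725$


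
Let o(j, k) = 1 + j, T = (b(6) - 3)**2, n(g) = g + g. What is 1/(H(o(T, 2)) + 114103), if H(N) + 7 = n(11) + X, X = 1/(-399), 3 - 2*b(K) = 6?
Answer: 399/45533081 ≈ 8.7629e-6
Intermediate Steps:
b(K) = -3/2 (b(K) = 3/2 - 1/2*6 = 3/2 - 3 = -3/2)
n(g) = 2*g
T = 81/4 (T = (-3/2 - 3)**2 = (-9/2)**2 = 81/4 ≈ 20.250)
X = -1/399 ≈ -0.0025063
H(N) = 5984/399 (H(N) = -7 + (2*11 - 1/399) = -7 + (22 - 1/399) = -7 + 8777/399 = 5984/399)
1/(H(o(T, 2)) + 114103) = 1/(5984/399 + 114103) = 1/(45533081/399) = 399/45533081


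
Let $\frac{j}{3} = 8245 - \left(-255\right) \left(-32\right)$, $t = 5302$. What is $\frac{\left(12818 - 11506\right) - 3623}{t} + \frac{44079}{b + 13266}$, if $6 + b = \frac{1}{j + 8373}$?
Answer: $\frac{1752027544433}{606587403862} \approx 2.8883$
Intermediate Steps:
$j = 255$ ($j = 3 \left(8245 - \left(-255\right) \left(-32\right)\right) = 3 \left(8245 - 8160\right) = 3 \cdot 85 = 255$)
$b = - \frac{51767}{8628}$ ($b = -6 + \frac{1}{255 + 8373} = -6 + \frac{1}{8628} = - \frac{51767}{8628} \approx -5.9999$)
$\frac{\left(12818 - 11506\right) - 3623}{t} + \frac{44079}{b + 13266} = \frac{\left(12818 - 11506\right) - 3623}{5302} + \frac{44079}{- \frac{51767}{8628} + 13266} = \left(1312 - 3623\right) \frac{1}{5302} + \frac{44079}{\frac{114407281}{8628}} = \left(-2311\right) \frac{1}{5302} + 44079 \cdot \frac{8628}{114407281} = - \frac{2311}{5302} + \frac{380313612}{114407281} = \frac{1752027544433}{606587403862}$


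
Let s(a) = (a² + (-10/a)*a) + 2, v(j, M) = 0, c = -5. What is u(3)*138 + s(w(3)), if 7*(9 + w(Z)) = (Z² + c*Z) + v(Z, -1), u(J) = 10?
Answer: 71989/49 ≈ 1469.2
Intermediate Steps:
w(Z) = -9 - 5*Z/7 + Z²/7 (w(Z) = -9 + ((Z² - 5*Z) + 0)/7 = -9 + (Z² - 5*Z)/7 = -9 + (-5*Z/7 + Z²/7) = -9 - 5*Z/7 + Z²/7)
s(a) = -8 + a² (s(a) = (a² - 10) + 2 = (-10 + a²) + 2 = -8 + a²)
u(3)*138 + s(w(3)) = 10*138 + (-8 + (-9 - 5/7*3 + (⅐)*3²)²) = 1380 + (-8 + (-9 - 15/7 + (⅐)*9)²) = 1380 + (-8 + (-9 - 15/7 + 9/7)²) = 1380 + (-8 + (-69/7)²) = 1380 + (-8 + 4761/49) = 1380 + 4369/49 = 71989/49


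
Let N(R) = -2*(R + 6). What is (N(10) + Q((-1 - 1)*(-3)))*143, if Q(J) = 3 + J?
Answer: -3289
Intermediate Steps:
N(R) = -12 - 2*R (N(R) = -2*(6 + R) = -12 - 2*R)
(N(10) + Q((-1 - 1)*(-3)))*143 = ((-12 - 2*10) + (3 + (-1 - 1)*(-3)))*143 = ((-12 - 20) + (3 - 2*(-3)))*143 = (-32 + (3 + 6))*143 = (-32 + 9)*143 = -23*143 = -3289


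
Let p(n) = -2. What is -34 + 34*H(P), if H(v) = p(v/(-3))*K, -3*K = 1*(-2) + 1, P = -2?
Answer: -170/3 ≈ -56.667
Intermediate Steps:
K = ⅓ (K = -(1*(-2) + 1)/3 = -(-2 + 1)/3 = -⅓*(-1) = ⅓ ≈ 0.33333)
H(v) = -⅔ (H(v) = -2*⅓ = -⅔)
-34 + 34*H(P) = -34 + 34*(-⅔) = -34 - 68/3 = -170/3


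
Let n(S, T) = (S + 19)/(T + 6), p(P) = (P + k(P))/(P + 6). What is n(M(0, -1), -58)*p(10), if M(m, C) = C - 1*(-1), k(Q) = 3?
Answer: -19/64 ≈ -0.29688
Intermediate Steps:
M(m, C) = 1 + C (M(m, C) = C + 1 = 1 + C)
p(P) = (3 + P)/(6 + P) (p(P) = (P + 3)/(P + 6) = (3 + P)/(6 + P))
n(S, T) = (19 + S)/(6 + T)
n(M(0, -1), -58)*p(10) = ((19 + (1 - 1))/(6 - 58))*((3 + 10)/(6 + 10)) = ((19 + 0)/(-52))*(13/16) = (-1/52*19)*((1/16)*13) = -19/52*13/16 = -19/64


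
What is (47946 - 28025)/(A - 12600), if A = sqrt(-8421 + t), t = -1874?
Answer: -50200920/31754059 - 19921*I*sqrt(10295)/158770295 ≈ -1.5809 - 0.012731*I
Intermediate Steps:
A = I*sqrt(10295) (A = sqrt(-8421 - 1874) = sqrt(-10295) = I*sqrt(10295) ≈ 101.46*I)
(47946 - 28025)/(A - 12600) = (47946 - 28025)/(I*sqrt(10295) - 12600) = 19921/(-12600 + I*sqrt(10295))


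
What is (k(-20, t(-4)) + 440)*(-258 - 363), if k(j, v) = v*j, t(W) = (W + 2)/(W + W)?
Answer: -270135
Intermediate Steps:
t(W) = (2 + W)/(2*W) (t(W) = (2 + W)/((2*W)) = (2 + W)*(1/(2*W)) = (2 + W)/(2*W))
k(j, v) = j*v
(k(-20, t(-4)) + 440)*(-258 - 363) = (-10*(2 - 4)/(-4) + 440)*(-258 - 363) = (-10*(-1)*(-2)/4 + 440)*(-621) = (-20*1/4 + 440)*(-621) = (-5 + 440)*(-621) = 435*(-621) = -270135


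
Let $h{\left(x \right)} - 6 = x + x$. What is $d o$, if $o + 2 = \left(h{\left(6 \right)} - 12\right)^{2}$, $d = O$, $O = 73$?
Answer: $2482$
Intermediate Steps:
$d = 73$
$h{\left(x \right)} = 6 + 2 x$ ($h{\left(x \right)} = 6 + \left(x + x\right) = 6 + 2 x$)
$o = 34$ ($o = -2 + \left(\left(6 + 2 \cdot 6\right) - 12\right)^{2} = -2 + \left(\left(6 + 12\right) - 12\right)^{2} = -2 + \left(18 - 12\right)^{2} = -2 + 6^{2} = -2 + 36 = 34$)
$d o = 73 \cdot 34 = 2482$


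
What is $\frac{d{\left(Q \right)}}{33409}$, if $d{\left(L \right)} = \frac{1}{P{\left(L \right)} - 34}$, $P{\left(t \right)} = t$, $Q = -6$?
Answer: $- \frac{1}{1336360} \approx -7.483 \cdot 10^{-7}$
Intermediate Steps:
$d{\left(L \right)} = \frac{1}{-34 + L}$ ($d{\left(L \right)} = \frac{1}{L - 34} = \frac{1}{-34 + L}$)
$\frac{d{\left(Q \right)}}{33409} = \frac{1}{\left(-34 - 6\right) 33409} = \frac{1}{-40} \cdot \frac{1}{33409} = \left(- \frac{1}{40}\right) \frac{1}{33409} = - \frac{1}{1336360}$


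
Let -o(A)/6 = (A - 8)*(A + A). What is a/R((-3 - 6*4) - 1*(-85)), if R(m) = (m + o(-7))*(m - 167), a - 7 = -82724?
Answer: -82717/131018 ≈ -0.63134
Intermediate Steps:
a = -82717 (a = 7 - 82724 = -82717)
o(A) = -12*A*(-8 + A) (o(A) = -6*(A - 8)*(A + A) = -6*(-8 + A)*2*A = -12*A*(-8 + A))
R(m) = (-1260 + m)*(-167 + m) (R(m) = (m + 12*(-7)*(8 - 1*(-7)))*(m - 167) = (m + 12*(-7)*(8 + 7))*(-167 + m) = (m + 12*(-7)*15)*(-167 + m) = (m - 1260)*(-167 + m) = (-1260 + m)*(-167 + m))
a/R((-3 - 6*4) - 1*(-85)) = -82717/(210420 + ((-3 - 6*4) - 1*(-85))² - 1427*((-3 - 6*4) - 1*(-85))) = -82717/(210420 + ((-3 - 24) + 85)² - 1427*((-3 - 24) + 85)) = -82717/(210420 + (-27 + 85)² - 1427*(-27 + 85)) = -82717/(210420 + 58² - 1427*58) = -82717/(210420 + 3364 - 82766) = -82717/131018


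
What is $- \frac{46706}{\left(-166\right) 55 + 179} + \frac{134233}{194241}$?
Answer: $\frac{10273739729}{1738651191} \approx 5.909$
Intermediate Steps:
$- \frac{46706}{\left(-166\right) 55 + 179} + \frac{134233}{194241} = - \frac{46706}{-9130 + 179} + 134233 \cdot \frac{1}{194241} = - \frac{46706}{-8951} + \frac{134233}{194241} = \left(-46706\right) \left(- \frac{1}{8951}\right) + \frac{134233}{194241} = \frac{46706}{8951} + \frac{134233}{194241} = \frac{10273739729}{1738651191}$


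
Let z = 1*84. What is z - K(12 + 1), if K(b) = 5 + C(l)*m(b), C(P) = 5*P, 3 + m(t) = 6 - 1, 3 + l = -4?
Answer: 149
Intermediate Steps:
l = -7 (l = -3 - 4 = -7)
z = 84
m(t) = 2 (m(t) = -3 + (6 - 1) = -3 + 5 = 2)
K(b) = -65 (K(b) = 5 + (5*(-7))*2 = 5 - 35*2 = 5 - 70 = -65)
z - K(12 + 1) = 84 - 1*(-65) = 84 + 65 = 149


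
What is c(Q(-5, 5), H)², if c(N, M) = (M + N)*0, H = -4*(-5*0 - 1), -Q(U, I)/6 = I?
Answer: 0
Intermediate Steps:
Q(U, I) = -6*I
H = 4 (H = -4*(0 - 1) = -4*(-1) = 4)
c(N, M) = 0
c(Q(-5, 5), H)² = 0² = 0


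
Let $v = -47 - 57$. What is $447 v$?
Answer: $-46488$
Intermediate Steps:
$v = -104$ ($v = -47 - 57 = -104$)
$447 v = 447 \left(-104\right) = -46488$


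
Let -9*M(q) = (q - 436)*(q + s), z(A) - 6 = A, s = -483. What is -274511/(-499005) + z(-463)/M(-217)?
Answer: 25506277133/45619037100 ≈ 0.55911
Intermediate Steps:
z(A) = 6 + A
M(q) = -(-483 + q)*(-436 + q)/9 (M(q) = -(q - 436)*(q - 483)/9 = -(-436 + q)*(-483 + q)/9 = -(-483 + q)*(-436 + q)/9)
-274511/(-499005) + z(-463)/M(-217) = -274511/(-499005) + (6 - 463)/(-70196/3 - ⅑*(-217)² + (919/9)*(-217)) = -274511*(-1/499005) - 457/(-70196/3 - ⅑*47089 - 199423/9) = 274511/499005 - 457/(-70196/3 - 47089/9 - 199423/9) = 274511/499005 - 457/(-457100/9) = 274511/499005 - 457*(-9/457100) = 274511/499005 + 4113/457100 = 25506277133/45619037100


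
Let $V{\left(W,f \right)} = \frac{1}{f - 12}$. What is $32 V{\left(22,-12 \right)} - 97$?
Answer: $- \frac{295}{3} \approx -98.333$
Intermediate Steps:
$V{\left(W,f \right)} = \frac{1}{-12 + f}$
$32 V{\left(22,-12 \right)} - 97 = \frac{32}{-12 - 12} - 97 = \frac{32}{-24} - 97 = 32 \left(- \frac{1}{24}\right) - 97 = - \frac{4}{3} - 97 = - \frac{295}{3}$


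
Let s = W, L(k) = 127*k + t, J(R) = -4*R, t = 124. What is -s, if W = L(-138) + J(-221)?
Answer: 16518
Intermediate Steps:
L(k) = 124 + 127*k (L(k) = 127*k + 124 = 124 + 127*k)
W = -16518 (W = (124 + 127*(-138)) - 4*(-221) = (124 - 17526) + 884 = -17402 + 884 = -16518)
s = -16518
-s = -1*(-16518) = 16518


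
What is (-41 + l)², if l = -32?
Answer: 5329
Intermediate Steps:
(-41 + l)² = (-41 - 32)² = (-73)² = 5329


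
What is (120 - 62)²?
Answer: 3364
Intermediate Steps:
(120 - 62)² = 58² = 3364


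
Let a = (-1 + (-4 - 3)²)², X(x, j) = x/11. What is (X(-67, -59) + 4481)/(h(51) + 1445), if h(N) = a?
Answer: 49224/41239 ≈ 1.1936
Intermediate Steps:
X(x, j) = x/11 (X(x, j) = x*(1/11) = x/11)
a = 2304 (a = (-1 + (-7)²)² = (-1 + 49)² = 48² = 2304)
h(N) = 2304
(X(-67, -59) + 4481)/(h(51) + 1445) = ((1/11)*(-67) + 4481)/(2304 + 1445) = (-67/11 + 4481)/3749 = (49224/11)*(1/3749) = 49224/41239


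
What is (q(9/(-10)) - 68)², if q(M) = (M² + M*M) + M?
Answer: 2829124/625 ≈ 4526.6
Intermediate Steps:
q(M) = M + 2*M² (q(M) = (M² + M²) + M = 2*M² + M = M + 2*M²)
(q(9/(-10)) - 68)² = ((9/(-10))*(1 + 2*(9/(-10))) - 68)² = ((9*(-⅒))*(1 + 2*(9*(-⅒))) - 68)² = (-9*(1 + 2*(-9/10))/10 - 68)² = (-9*(1 - 9/5)/10 - 68)² = (-9/10*(-⅘) - 68)² = (18/25 - 68)² = (-1682/25)² = 2829124/625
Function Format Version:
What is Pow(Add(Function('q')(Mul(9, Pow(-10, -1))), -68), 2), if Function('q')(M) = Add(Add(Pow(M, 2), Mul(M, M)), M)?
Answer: Rational(2829124, 625) ≈ 4526.6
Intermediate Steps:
Function('q')(M) = Add(M, Mul(2, Pow(M, 2))) (Function('q')(M) = Add(Add(Pow(M, 2), Pow(M, 2)), M) = Add(Mul(2, Pow(M, 2)), M) = Add(M, Mul(2, Pow(M, 2))))
Pow(Add(Function('q')(Mul(9, Pow(-10, -1))), -68), 2) = Pow(Add(Mul(Mul(9, Pow(-10, -1)), Add(1, Mul(2, Mul(9, Pow(-10, -1))))), -68), 2) = Pow(Add(Mul(Mul(9, Rational(-1, 10)), Add(1, Mul(2, Mul(9, Rational(-1, 10))))), -68), 2) = Pow(Add(Mul(Rational(-9, 10), Add(1, Mul(2, Rational(-9, 10)))), -68), 2) = Pow(Add(Mul(Rational(-9, 10), Add(1, Rational(-9, 5))), -68), 2) = Pow(Add(Mul(Rational(-9, 10), Rational(-4, 5)), -68), 2) = Pow(Add(Rational(18, 25), -68), 2) = Pow(Rational(-1682, 25), 2) = Rational(2829124, 625)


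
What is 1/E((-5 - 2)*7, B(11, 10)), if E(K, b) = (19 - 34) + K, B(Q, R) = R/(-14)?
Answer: -1/64 ≈ -0.015625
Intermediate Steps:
B(Q, R) = -R/14 (B(Q, R) = R*(-1/14) = -R/14)
E(K, b) = -15 + K
1/E((-5 - 2)*7, B(11, 10)) = 1/(-15 + (-5 - 2)*7) = 1/(-15 - 7*7) = 1/(-15 - 49) = 1/(-64) = -1/64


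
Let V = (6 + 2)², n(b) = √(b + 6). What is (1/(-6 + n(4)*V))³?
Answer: 92187/8567305251128 + 41068*√10/1070913156391 ≈ 1.3203e-7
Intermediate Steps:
n(b) = √(6 + b)
V = 64 (V = 8² = 64)
(1/(-6 + n(4)*V))³ = (1/(-6 + √(6 + 4)*64))³ = (1/(-6 + √10*64))³ = (1/(-6 + 64*√10))³ = (-6 + 64*√10)⁻³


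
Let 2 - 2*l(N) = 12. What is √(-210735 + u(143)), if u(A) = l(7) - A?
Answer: I*√210883 ≈ 459.22*I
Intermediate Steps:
l(N) = -5 (l(N) = 1 - ½*12 = 1 - 6 = -5)
u(A) = -5 - A
√(-210735 + u(143)) = √(-210735 + (-5 - 1*143)) = √(-210735 + (-5 - 143)) = √(-210735 - 148) = √(-210883) = I*√210883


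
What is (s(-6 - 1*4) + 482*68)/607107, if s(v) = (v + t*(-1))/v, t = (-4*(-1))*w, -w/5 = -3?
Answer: 32783/607107 ≈ 0.053999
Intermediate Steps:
w = 15 (w = -5*(-3) = 15)
t = 60 (t = -4*(-1)*15 = 4*15 = 60)
s(v) = (-60 + v)/v (s(v) = (v + 60*(-1))/v = (v - 60)/v = (-60 + v)/v)
(s(-6 - 1*4) + 482*68)/607107 = ((-60 + (-6 - 1*4))/(-6 - 1*4) + 482*68)/607107 = ((-60 + (-6 - 4))/(-6 - 4) + 32776)*(1/607107) = ((-60 - 10)/(-10) + 32776)*(1/607107) = (-1/10*(-70) + 32776)*(1/607107) = (7 + 32776)*(1/607107) = 32783*(1/607107) = 32783/607107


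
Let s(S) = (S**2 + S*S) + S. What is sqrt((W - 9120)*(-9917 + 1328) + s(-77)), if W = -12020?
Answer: sqrt(181583241) ≈ 13475.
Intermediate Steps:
s(S) = S + 2*S**2 (s(S) = (S**2 + S**2) + S = 2*S**2 + S = S + 2*S**2)
sqrt((W - 9120)*(-9917 + 1328) + s(-77)) = sqrt((-12020 - 9120)*(-9917 + 1328) - 77*(1 + 2*(-77))) = sqrt(-21140*(-8589) - 77*(1 - 154)) = sqrt(181571460 - 77*(-153)) = sqrt(181571460 + 11781) = sqrt(181583241)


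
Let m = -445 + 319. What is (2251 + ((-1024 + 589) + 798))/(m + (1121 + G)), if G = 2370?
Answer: 2614/3365 ≈ 0.77682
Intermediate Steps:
m = -126
(2251 + ((-1024 + 589) + 798))/(m + (1121 + G)) = (2251 + ((-1024 + 589) + 798))/(-126 + (1121 + 2370)) = (2251 + (-435 + 798))/(-126 + 3491) = (2251 + 363)/3365 = 2614*(1/3365) = 2614/3365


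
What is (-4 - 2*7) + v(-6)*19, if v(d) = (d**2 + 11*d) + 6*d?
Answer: -1272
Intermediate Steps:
v(d) = d**2 + 17*d
(-4 - 2*7) + v(-6)*19 = (-4 - 2*7) - 6*(17 - 6)*19 = (-4 - 14) - 6*11*19 = -18 - 66*19 = -18 - 1254 = -1272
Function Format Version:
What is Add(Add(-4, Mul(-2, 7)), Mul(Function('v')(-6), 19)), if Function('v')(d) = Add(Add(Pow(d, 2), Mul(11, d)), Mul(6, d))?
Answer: -1272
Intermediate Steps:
Function('v')(d) = Add(Pow(d, 2), Mul(17, d))
Add(Add(-4, Mul(-2, 7)), Mul(Function('v')(-6), 19)) = Add(Add(-4, Mul(-2, 7)), Mul(Mul(-6, Add(17, -6)), 19)) = Add(Add(-4, -14), Mul(Mul(-6, 11), 19)) = Add(-18, Mul(-66, 19)) = Add(-18, -1254) = -1272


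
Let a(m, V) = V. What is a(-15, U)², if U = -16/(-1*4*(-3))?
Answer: 16/9 ≈ 1.7778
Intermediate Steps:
U = -4/3 (U = -16/((-4*(-3))) = -16/12 = -16*1/12 = -4/3 ≈ -1.3333)
a(-15, U)² = (-4/3)² = 16/9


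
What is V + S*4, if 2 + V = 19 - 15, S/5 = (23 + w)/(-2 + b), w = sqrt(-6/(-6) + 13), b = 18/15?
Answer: -573 - 25*sqrt(14) ≈ -666.54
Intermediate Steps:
b = 6/5 (b = 18*(1/15) = 6/5 ≈ 1.2000)
w = sqrt(14) (w = sqrt(-6*(-1/6) + 13) = sqrt(1 + 13) = sqrt(14) ≈ 3.7417)
S = -575/4 - 25*sqrt(14)/4 (S = 5*((23 + sqrt(14))/(-2 + 6/5)) = 5*((23 + sqrt(14))/(-4/5)) = 5*((23 + sqrt(14))*(-5/4)) = 5*(-115/4 - 5*sqrt(14)/4) = -575/4 - 25*sqrt(14)/4 ≈ -167.14)
V = 2 (V = -2 + (19 - 15) = -2 + 4 = 2)
V + S*4 = 2 + (-575/4 - 25*sqrt(14)/4)*4 = 2 + (-575 - 25*sqrt(14)) = -573 - 25*sqrt(14)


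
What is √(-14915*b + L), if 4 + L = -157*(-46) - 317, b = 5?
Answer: I*√67674 ≈ 260.14*I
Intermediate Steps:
L = 6901 (L = -4 + (-157*(-46) - 317) = -4 + (7222 - 317) = -4 + 6905 = 6901)
√(-14915*b + L) = √(-14915*5 + 6901) = √(-74575 + 6901) = √(-67674) = I*√67674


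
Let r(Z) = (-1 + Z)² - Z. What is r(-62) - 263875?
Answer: -259844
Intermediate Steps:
r(-62) - 263875 = ((-1 - 62)² - 1*(-62)) - 263875 = ((-63)² + 62) - 263875 = (3969 + 62) - 263875 = 4031 - 263875 = -259844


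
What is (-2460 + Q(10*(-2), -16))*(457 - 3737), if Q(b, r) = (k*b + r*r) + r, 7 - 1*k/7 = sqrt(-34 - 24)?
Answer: 10496000 - 459200*I*sqrt(58) ≈ 1.0496e+7 - 3.4972e+6*I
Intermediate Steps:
k = 49 - 7*I*sqrt(58) (k = 49 - 7*sqrt(-34 - 24) = 49 - 7*I*sqrt(58) ≈ 49.0 - 53.31*I)
Q(b, r) = r + r**2 + b*(49 - 7*I*sqrt(58)) (Q(b, r) = ((49 - 7*I*sqrt(58))*b + r*r) + r = (b*(49 - 7*I*sqrt(58)) + r**2) + r = (r**2 + b*(49 - 7*I*sqrt(58))) + r = r + r**2 + b*(49 - 7*I*sqrt(58)))
(-2460 + Q(10*(-2), -16))*(457 - 3737) = (-2460 + (-16 + (-16)**2 + 7*(10*(-2))*(7 - I*sqrt(58))))*(457 - 3737) = (-2460 + (-16 + 256 + 7*(-20)*(7 - I*sqrt(58))))*(-3280) = (-2460 + (-16 + 256 + (-980 + 140*I*sqrt(58))))*(-3280) = (-2460 + (-740 + 140*I*sqrt(58)))*(-3280) = (-3200 + 140*I*sqrt(58))*(-3280) = 10496000 - 459200*I*sqrt(58)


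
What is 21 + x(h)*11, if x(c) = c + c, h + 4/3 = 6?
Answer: 371/3 ≈ 123.67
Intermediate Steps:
h = 14/3 (h = -4/3 + 6 = 14/3 ≈ 4.6667)
x(c) = 2*c
21 + x(h)*11 = 21 + (2*(14/3))*11 = 21 + (28/3)*11 = 21 + 308/3 = 371/3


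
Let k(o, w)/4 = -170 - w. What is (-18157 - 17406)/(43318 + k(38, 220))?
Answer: -35563/41758 ≈ -0.85165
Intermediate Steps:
k(o, w) = -680 - 4*w (k(o, w) = 4*(-170 - w) = -680 - 4*w)
(-18157 - 17406)/(43318 + k(38, 220)) = (-18157 - 17406)/(43318 + (-680 - 4*220)) = -35563/(43318 + (-680 - 880)) = -35563/(43318 - 1560) = -35563/41758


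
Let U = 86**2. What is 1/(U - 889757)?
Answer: -1/882361 ≈ -1.1333e-6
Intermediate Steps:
U = 7396
1/(U - 889757) = 1/(7396 - 889757) = 1/(-882361) = -1/882361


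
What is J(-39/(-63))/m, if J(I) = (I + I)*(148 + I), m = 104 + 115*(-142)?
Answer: -40573/3577833 ≈ -0.011340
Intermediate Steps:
m = -16226 (m = 104 - 16330 = -16226)
J(I) = 2*I*(148 + I) (J(I) = (2*I)*(148 + I) = 2*I*(148 + I))
J(-39/(-63))/m = (2*(-39/(-63))*(148 - 39/(-63)))/(-16226) = (2*(-39*(-1/63))*(148 - 39*(-1/63)))*(-1/16226) = (2*(13/21)*(148 + 13/21))*(-1/16226) = (2*(13/21)*(3121/21))*(-1/16226) = (81146/441)*(-1/16226) = -40573/3577833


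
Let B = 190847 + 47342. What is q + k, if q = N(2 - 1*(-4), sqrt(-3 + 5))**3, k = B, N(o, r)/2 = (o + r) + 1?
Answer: 241269 + 1192*sqrt(2) ≈ 2.4295e+5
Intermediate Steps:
B = 238189
N(o, r) = 2 + 2*o + 2*r (N(o, r) = 2*((o + r) + 1) = 2*(1 + o + r) = 2 + 2*o + 2*r)
k = 238189
q = (14 + 2*sqrt(2))**3 (q = (2 + 2*(2 - 1*(-4)) + 2*sqrt(-3 + 5))**3 = (2 + 2*(2 + 4) + 2*sqrt(2))**3 = (2 + 2*6 + 2*sqrt(2))**3 = (2 + 12 + 2*sqrt(2))**3 = (14 + 2*sqrt(2))**3 ≈ 4765.7)
q + k = (3080 + 1192*sqrt(2)) + 238189 = 241269 + 1192*sqrt(2)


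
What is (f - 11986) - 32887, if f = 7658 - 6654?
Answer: -43869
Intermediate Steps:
f = 1004
(f - 11986) - 32887 = (1004 - 11986) - 32887 = -10982 - 32887 = -43869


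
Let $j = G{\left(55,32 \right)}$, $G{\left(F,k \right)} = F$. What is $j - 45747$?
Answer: $-45692$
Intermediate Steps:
$j = 55$
$j - 45747 = 55 - 45747 = -45692$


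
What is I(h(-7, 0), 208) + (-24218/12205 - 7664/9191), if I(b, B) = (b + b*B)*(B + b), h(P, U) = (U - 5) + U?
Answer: -23796804767683/112176155 ≈ -2.1214e+5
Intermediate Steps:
h(P, U) = -5 + 2*U (h(P, U) = (-5 + U) + U = -5 + 2*U)
I(b, B) = (B + b)*(b + B*b) (I(b, B) = (b + B*b)*(B + b) = (B + b)*(b + B*b))
I(h(-7, 0), 208) + (-24218/12205 - 7664/9191) = (-5 + 2*0)*(208 + (-5 + 2*0) + 208² + 208*(-5 + 2*0)) + (-24218/12205 - 7664/9191) = (-5 + 0)*(208 + (-5 + 0) + 43264 + 208*(-5 + 0)) + (-24218*1/12205 - 7664*1/9191) = -5*(208 - 5 + 43264 + 208*(-5)) + (-24218/12205 - 7664/9191) = -5*(208 - 5 + 43264 - 1040) - 316126758/112176155 = -5*42427 - 316126758/112176155 = -212135 - 316126758/112176155 = -23796804767683/112176155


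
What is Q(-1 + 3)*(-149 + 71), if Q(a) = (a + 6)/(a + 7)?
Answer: -208/3 ≈ -69.333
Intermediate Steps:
Q(a) = (6 + a)/(7 + a)
Q(-1 + 3)*(-149 + 71) = ((6 + (-1 + 3))/(7 + (-1 + 3)))*(-149 + 71) = ((6 + 2)/(7 + 2))*(-78) = (8/9)*(-78) = -208/3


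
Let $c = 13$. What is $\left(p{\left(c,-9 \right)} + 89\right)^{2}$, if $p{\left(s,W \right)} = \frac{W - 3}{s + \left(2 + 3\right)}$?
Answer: $\frac{70225}{9} \approx 7802.8$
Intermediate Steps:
$p{\left(s,W \right)} = \frac{-3 + W}{5 + s}$ ($p{\left(s,W \right)} = \frac{-3 + W}{s + 5} = \frac{-3 + W}{5 + s}$)
$\left(p{\left(c,-9 \right)} + 89\right)^{2} = \left(\frac{-3 - 9}{5 + 13} + 89\right)^{2} = \left(\frac{1}{18} \left(-12\right) + 89\right)^{2} = \left(- \frac{2}{3} + 89\right)^{2} = \left(\frac{265}{3}\right)^{2} = \frac{70225}{9}$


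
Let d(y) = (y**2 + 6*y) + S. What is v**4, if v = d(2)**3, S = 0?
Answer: 281474976710656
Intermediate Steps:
d(y) = y**2 + 6*y (d(y) = (y**2 + 6*y) + 0 = y**2 + 6*y)
v = 4096 (v = (2*(6 + 2))**3 = (2*8)**3 = 16**3 = 4096)
v**4 = 4096**4 = 281474976710656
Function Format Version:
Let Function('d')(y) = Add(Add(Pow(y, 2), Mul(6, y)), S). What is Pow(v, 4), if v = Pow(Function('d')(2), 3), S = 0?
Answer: 281474976710656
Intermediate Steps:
Function('d')(y) = Add(Pow(y, 2), Mul(6, y)) (Function('d')(y) = Add(Add(Pow(y, 2), Mul(6, y)), 0) = Add(Pow(y, 2), Mul(6, y)))
v = 4096 (v = Pow(Mul(2, Add(6, 2)), 3) = Pow(Mul(2, 8), 3) = Pow(16, 3) = 4096)
Pow(v, 4) = Pow(4096, 4) = 281474976710656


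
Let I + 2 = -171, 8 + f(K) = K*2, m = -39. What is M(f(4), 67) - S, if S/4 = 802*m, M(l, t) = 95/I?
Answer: 21644281/173 ≈ 1.2511e+5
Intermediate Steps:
f(K) = -8 + 2*K (f(K) = -8 + K*2 = -8 + 2*K)
I = -173 (I = -2 - 171 = -173)
M(l, t) = -95/173 (M(l, t) = 95/(-173) = 95*(-1/173) = -95/173)
S = -125112 (S = 4*(802*(-39)) = 4*(-31278) = -125112)
M(f(4), 67) - S = -95/173 - 1*(-125112) = -95/173 + 125112 = 21644281/173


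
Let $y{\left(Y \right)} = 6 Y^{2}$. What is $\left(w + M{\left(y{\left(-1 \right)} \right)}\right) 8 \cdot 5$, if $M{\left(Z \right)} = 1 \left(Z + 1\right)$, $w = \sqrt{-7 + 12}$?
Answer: $280 + 40 \sqrt{5} \approx 369.44$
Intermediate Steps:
$w = \sqrt{5} \approx 2.2361$
$M{\left(Z \right)} = 1 + Z$ ($M{\left(Z \right)} = 1 \left(1 + Z\right) = 1 + Z$)
$\left(w + M{\left(y{\left(-1 \right)} \right)}\right) 8 \cdot 5 = \left(\sqrt{5} + \left(1 + 6 \left(-1\right)^{2}\right)\right) 8 \cdot 5 = \left(\sqrt{5} + \left(1 + 6 \cdot 1\right)\right) 40 = \left(\sqrt{5} + \left(1 + 6\right)\right) 40 = \left(\sqrt{5} + 7\right) 40 = \left(7 + \sqrt{5}\right) 40 = 280 + 40 \sqrt{5}$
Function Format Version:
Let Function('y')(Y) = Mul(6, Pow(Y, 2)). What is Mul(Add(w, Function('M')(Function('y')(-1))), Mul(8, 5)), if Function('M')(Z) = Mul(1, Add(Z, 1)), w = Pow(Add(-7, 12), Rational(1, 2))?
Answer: Add(280, Mul(40, Pow(5, Rational(1, 2)))) ≈ 369.44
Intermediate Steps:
w = Pow(5, Rational(1, 2)) ≈ 2.2361
Function('M')(Z) = Add(1, Z) (Function('M')(Z) = Mul(1, Add(1, Z)) = Add(1, Z))
Mul(Add(w, Function('M')(Function('y')(-1))), Mul(8, 5)) = Mul(Add(Pow(5, Rational(1, 2)), Add(1, Mul(6, Pow(-1, 2)))), Mul(8, 5)) = Mul(Add(Pow(5, Rational(1, 2)), Add(1, Mul(6, 1))), 40) = Mul(Add(Pow(5, Rational(1, 2)), Add(1, 6)), 40) = Mul(Add(Pow(5, Rational(1, 2)), 7), 40) = Mul(Add(7, Pow(5, Rational(1, 2))), 40) = Add(280, Mul(40, Pow(5, Rational(1, 2))))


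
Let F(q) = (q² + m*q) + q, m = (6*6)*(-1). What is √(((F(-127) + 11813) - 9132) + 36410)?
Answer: √59665 ≈ 244.26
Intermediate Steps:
m = -36 (m = 36*(-1) = -36)
F(q) = q² - 35*q (F(q) = (q² - 36*q) + q = q² - 35*q)
√(((F(-127) + 11813) - 9132) + 36410) = √(((-127*(-35 - 127) + 11813) - 9132) + 36410) = √(((-127*(-162) + 11813) - 9132) + 36410) = √(((20574 + 11813) - 9132) + 36410) = √((32387 - 9132) + 36410) = √(23255 + 36410) = √59665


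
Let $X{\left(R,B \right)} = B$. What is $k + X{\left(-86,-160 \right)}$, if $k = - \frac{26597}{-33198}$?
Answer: $- \frac{5285083}{33198} \approx -159.2$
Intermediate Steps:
$k = \frac{26597}{33198}$ ($k = \left(-26597\right) \left(- \frac{1}{33198}\right) = \frac{26597}{33198} \approx 0.80116$)
$k + X{\left(-86,-160 \right)} = \frac{26597}{33198} - 160 = - \frac{5285083}{33198}$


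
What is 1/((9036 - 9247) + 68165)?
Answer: 1/67954 ≈ 1.4716e-5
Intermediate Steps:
1/((9036 - 9247) + 68165) = 1/(-211 + 68165) = 1/67954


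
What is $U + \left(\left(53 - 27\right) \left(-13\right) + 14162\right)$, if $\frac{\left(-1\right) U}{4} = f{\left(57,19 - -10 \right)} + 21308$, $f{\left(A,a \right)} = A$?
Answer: $-71636$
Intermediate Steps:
$U = -85460$ ($U = - 4 \left(57 + 21308\right) = \left(-4\right) 21365 = -85460$)
$U + \left(\left(53 - 27\right) \left(-13\right) + 14162\right) = -85460 + \left(\left(53 - 27\right) \left(-13\right) + 14162\right) = -85460 + \left(26 \left(-13\right) + 14162\right) = -85460 + \left(-338 + 14162\right) = -85460 + 13824 = -71636$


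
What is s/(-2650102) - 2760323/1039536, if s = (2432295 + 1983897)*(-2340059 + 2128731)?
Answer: 37313664376418315/105956785872 ≈ 3.5216e+5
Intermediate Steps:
s = -933265022976 (s = 4416192*(-211328) = -933265022976)
s/(-2650102) - 2760323/1039536 = -933265022976/(-2650102) - 2760323/1039536 = -933265022976*(-1/2650102) - 2760323*1/1039536 = 35894808576/101927 - 2760323/1039536 = 37313664376418315/105956785872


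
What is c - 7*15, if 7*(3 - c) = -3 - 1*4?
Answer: -101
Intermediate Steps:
c = 4 (c = 3 - (-3 - 1*4)/7 = 3 - (-3 - 4)/7 = 3 - ⅐*(-7) = 3 + 1 = 4)
c - 7*15 = 4 - 7*15 = 4 - 105 = -101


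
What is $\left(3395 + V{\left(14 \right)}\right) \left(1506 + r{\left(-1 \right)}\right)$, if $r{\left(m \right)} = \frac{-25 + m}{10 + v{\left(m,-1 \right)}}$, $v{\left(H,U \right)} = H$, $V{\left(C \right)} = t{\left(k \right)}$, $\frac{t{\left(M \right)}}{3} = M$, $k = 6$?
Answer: $\frac{46171064}{9} \approx 5.1301 \cdot 10^{6}$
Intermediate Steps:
$t{\left(M \right)} = 3 M$
$V{\left(C \right)} = 18$ ($V{\left(C \right)} = 3 \cdot 6 = 18$)
$r{\left(m \right)} = \frac{-25 + m}{10 + m}$
$\left(3395 + V{\left(14 \right)}\right) \left(1506 + r{\left(-1 \right)}\right) = \left(3395 + 18\right) \left(1506 + \frac{-25 - 1}{10 - 1}\right) = 3413 \left(1506 + \frac{1}{9} \left(-26\right)\right) = 3413 \left(1506 - \frac{26}{9}\right) = 3413 \cdot \frac{13528}{9} = \frac{46171064}{9}$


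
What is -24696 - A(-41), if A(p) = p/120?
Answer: -2963479/120 ≈ -24696.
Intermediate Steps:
A(p) = p/120 (A(p) = p*(1/120) = p/120)
-24696 - A(-41) = -24696 - (-41)/120 = -24696 - 1*(-41/120) = -24696 + 41/120 = -2963479/120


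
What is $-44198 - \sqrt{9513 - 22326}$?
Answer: $-44198 - i \sqrt{12813} \approx -44198.0 - 113.19 i$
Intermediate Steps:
$-44198 - \sqrt{9513 - 22326} = -44198 - \sqrt{-12813} = -44198 - i \sqrt{12813}$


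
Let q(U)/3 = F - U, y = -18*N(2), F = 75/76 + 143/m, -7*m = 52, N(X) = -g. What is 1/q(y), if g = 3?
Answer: -19/4119 ≈ -0.0046128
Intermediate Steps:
N(X) = -3 (N(X) = -1*3 = -3)
m = -52/7 (m = -1/7*52 = -52/7 ≈ -7.4286)
F = -347/19 (F = 75/76 + 143/(-52/7) = 75*(1/76) + 143*(-7/52) = 75/76 - 77/4 = -347/19 ≈ -18.263)
y = 54 (y = -18*(-3) = 54)
q(U) = -1041/19 - 3*U (q(U) = 3*(-347/19 - U) = -1041/19 - 3*U)
1/q(y) = 1/(-1041/19 - 3*54) = 1/(-1041/19 - 162) = 1/(-4119/19) = -19/4119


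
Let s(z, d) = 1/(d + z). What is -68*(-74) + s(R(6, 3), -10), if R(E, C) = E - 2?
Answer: 30191/6 ≈ 5031.8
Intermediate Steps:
R(E, C) = -2 + E
-68*(-74) + s(R(6, 3), -10) = -68*(-74) + 1/(-10 + (-2 + 6)) = 5032 + 1/(-10 + 4) = 5032 + 1/(-6) = 5032 - 1/6 = 30191/6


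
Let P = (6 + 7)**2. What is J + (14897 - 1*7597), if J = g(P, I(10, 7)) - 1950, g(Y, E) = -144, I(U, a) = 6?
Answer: 5206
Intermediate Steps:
P = 169 (P = 13**2 = 169)
J = -2094 (J = -144 - 1950 = -2094)
J + (14897 - 1*7597) = -2094 + (14897 - 1*7597) = -2094 + (14897 - 7597) = -2094 + 7300 = 5206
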